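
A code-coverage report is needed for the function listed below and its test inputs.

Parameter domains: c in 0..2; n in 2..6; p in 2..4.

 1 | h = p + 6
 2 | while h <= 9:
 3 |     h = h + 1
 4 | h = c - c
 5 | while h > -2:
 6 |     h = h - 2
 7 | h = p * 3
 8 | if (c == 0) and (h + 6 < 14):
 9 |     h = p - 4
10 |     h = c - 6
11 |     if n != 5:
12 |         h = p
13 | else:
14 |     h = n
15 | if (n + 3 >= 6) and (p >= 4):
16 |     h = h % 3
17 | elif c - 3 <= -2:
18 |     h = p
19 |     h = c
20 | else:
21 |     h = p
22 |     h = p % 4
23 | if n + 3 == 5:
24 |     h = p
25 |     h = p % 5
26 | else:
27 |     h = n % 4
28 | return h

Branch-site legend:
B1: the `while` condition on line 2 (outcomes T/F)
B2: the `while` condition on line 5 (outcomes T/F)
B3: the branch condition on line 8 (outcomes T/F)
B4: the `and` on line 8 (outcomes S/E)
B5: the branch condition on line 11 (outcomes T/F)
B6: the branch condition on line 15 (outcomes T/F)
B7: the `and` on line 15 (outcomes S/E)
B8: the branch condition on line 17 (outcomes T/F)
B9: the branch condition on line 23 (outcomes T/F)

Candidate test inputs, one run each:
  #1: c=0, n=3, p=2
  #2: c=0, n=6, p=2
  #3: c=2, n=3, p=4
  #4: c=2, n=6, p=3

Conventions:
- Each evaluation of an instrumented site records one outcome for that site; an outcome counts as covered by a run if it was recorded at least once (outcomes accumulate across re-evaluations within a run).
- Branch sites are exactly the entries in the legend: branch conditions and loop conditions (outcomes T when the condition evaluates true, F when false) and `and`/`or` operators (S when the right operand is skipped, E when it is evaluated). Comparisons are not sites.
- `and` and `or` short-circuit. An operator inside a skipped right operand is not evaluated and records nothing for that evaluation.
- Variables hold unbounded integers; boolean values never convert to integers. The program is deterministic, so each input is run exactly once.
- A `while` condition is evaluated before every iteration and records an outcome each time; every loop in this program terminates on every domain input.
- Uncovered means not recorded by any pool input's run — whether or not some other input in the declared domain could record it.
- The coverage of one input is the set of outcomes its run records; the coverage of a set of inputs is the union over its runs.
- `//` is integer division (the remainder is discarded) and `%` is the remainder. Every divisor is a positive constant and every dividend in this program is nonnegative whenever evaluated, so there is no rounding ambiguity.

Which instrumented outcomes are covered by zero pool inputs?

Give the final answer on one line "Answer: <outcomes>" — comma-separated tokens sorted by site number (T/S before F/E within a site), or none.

test 1 (c=0, n=3, p=2) hits B1=T, B1=F, B2=T, B2=F, B3=T, B4=E, B5=T, B6=F, B7=E, B8=T, B9=F
test 2 (c=0, n=6, p=2) hits B1=T, B1=F, B2=T, B2=F, B3=T, B4=E, B5=T, B6=F, B7=E, B8=T, B9=F
test 3 (c=2, n=3, p=4) hits B1=F, B2=T, B2=F, B3=F, B4=S, B6=T, B7=E, B9=F
test 4 (c=2, n=6, p=3) hits B1=T, B1=F, B2=T, B2=F, B3=F, B4=S, B6=F, B7=E, B8=F, B9=F
union over the pool: B1=T, B1=F, B2=T, B2=F, B3=T, B3=F, B4=S, B4=E, B5=T, B6=T, B6=F, B7=E, B8=T, B8=F, B9=F
uncovered (3 of 18): B5=F, B7=S, B9=T

Answer: B5=F, B7=S, B9=T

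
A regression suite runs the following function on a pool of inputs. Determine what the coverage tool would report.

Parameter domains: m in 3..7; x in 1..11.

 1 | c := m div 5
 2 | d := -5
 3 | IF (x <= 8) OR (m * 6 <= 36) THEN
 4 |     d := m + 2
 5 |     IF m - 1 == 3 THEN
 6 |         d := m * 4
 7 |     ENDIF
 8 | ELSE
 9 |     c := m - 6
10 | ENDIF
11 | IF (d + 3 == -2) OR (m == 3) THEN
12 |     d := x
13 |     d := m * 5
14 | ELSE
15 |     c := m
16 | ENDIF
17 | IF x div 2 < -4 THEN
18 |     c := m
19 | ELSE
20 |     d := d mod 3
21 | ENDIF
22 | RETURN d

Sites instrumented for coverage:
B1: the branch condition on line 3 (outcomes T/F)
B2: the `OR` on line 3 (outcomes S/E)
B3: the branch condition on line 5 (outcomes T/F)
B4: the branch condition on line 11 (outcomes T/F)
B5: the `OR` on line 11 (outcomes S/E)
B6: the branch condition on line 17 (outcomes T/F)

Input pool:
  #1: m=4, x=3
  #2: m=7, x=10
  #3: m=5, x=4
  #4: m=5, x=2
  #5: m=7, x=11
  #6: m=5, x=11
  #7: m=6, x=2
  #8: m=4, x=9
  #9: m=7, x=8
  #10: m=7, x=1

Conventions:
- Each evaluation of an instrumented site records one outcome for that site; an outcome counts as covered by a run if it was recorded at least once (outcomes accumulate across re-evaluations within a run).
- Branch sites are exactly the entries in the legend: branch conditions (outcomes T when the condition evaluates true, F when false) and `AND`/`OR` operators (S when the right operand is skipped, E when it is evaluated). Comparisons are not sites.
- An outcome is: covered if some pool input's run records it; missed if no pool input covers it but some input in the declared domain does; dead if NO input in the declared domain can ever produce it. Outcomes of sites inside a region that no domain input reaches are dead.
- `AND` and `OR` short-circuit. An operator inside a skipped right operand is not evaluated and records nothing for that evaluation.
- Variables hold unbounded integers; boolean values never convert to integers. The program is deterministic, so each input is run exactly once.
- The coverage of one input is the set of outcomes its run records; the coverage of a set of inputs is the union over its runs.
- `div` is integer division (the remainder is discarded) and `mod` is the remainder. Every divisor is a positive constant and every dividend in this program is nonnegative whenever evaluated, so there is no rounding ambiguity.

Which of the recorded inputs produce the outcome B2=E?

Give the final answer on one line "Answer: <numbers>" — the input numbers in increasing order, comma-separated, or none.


input #1 (m=4, x=3): does not record B2=E
input #2 (m=7, x=10): records B2=E
input #3 (m=5, x=4): does not record B2=E
input #4 (m=5, x=2): does not record B2=E
input #5 (m=7, x=11): records B2=E
input #6 (m=5, x=11): records B2=E
input #7 (m=6, x=2): does not record B2=E
input #8 (m=4, x=9): records B2=E
input #9 (m=7, x=8): does not record B2=E
input #10 (m=7, x=1): does not record B2=E
Answer: 2, 5, 6, 8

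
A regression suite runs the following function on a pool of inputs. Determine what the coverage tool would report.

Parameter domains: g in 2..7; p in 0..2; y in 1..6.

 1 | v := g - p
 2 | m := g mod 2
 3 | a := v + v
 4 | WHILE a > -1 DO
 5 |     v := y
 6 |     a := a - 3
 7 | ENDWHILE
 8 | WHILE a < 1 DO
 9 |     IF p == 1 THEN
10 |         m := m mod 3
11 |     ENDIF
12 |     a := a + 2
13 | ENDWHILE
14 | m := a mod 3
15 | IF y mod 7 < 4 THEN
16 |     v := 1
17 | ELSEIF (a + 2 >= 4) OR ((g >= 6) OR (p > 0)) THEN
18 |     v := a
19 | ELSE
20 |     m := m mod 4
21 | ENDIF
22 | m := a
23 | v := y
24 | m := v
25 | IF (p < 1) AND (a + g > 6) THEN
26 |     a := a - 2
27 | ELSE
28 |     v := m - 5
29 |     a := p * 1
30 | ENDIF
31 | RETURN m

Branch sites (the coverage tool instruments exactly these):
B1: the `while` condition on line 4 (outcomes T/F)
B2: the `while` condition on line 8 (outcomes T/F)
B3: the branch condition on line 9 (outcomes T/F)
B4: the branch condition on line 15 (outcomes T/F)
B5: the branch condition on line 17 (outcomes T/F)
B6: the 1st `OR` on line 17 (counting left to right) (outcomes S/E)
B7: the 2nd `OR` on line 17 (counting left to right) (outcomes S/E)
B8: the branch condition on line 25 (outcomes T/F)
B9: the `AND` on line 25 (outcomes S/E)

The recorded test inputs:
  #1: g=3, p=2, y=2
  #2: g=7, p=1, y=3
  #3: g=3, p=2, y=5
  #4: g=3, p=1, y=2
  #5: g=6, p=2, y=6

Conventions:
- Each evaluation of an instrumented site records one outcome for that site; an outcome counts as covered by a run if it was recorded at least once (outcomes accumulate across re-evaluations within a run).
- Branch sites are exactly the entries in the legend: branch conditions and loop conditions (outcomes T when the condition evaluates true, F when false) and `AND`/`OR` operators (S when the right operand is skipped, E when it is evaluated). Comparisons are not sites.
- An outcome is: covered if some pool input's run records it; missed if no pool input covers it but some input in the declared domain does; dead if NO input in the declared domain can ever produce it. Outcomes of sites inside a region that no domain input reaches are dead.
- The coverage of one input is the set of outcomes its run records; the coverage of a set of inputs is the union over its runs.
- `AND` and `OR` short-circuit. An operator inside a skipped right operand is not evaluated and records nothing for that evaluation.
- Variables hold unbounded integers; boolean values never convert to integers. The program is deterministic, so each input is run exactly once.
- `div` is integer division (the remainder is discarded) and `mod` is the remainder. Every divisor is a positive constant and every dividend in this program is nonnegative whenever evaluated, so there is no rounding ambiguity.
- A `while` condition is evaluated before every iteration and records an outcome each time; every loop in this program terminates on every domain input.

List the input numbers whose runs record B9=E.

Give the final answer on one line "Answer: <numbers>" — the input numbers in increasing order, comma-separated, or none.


input #1 (g=3, p=2, y=2): does not record B9=E
input #2 (g=7, p=1, y=3): does not record B9=E
input #3 (g=3, p=2, y=5): does not record B9=E
input #4 (g=3, p=1, y=2): does not record B9=E
input #5 (g=6, p=2, y=6): does not record B9=E
Answer: none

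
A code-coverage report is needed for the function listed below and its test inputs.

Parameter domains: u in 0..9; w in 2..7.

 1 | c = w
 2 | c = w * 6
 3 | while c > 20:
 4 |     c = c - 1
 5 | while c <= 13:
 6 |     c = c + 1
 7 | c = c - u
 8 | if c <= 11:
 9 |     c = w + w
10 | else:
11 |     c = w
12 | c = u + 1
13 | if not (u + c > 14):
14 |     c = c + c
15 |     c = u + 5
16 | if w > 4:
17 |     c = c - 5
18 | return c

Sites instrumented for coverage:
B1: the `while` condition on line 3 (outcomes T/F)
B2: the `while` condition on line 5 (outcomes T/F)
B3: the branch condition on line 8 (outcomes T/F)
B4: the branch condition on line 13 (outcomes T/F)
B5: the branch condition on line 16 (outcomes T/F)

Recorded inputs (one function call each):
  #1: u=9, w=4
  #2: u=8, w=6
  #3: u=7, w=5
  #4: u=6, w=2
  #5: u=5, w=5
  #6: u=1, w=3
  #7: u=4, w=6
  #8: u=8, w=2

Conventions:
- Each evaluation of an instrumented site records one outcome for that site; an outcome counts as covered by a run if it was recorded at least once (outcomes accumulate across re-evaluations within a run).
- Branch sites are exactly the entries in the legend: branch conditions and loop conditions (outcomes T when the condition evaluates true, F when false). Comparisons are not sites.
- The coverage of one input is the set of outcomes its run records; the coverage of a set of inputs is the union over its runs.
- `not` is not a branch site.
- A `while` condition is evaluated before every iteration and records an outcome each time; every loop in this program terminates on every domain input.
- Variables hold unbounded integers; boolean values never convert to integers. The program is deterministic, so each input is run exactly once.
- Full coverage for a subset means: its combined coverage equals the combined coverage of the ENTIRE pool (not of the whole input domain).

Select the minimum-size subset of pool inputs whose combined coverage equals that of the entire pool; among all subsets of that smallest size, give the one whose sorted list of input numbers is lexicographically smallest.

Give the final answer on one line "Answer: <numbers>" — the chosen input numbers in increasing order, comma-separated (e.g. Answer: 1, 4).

input #1 (u=9, w=4): covers B1=T, B1=F, B2=F, B3=T, B4=F, B5=F
input #2 (u=8, w=6): covers B1=T, B1=F, B2=F, B3=F, B4=F, B5=T
input #3 (u=7, w=5): covers B1=T, B1=F, B2=F, B3=F, B4=F, B5=T
input #4 (u=6, w=2): covers B1=F, B2=T, B2=F, B3=T, B4=T, B5=F
input #5 (u=5, w=5): covers B1=T, B1=F, B2=F, B3=F, B4=T, B5=T
input #6 (u=1, w=3): covers B1=F, B2=F, B3=F, B4=T, B5=F
input #7 (u=4, w=6): covers B1=T, B1=F, B2=F, B3=F, B4=T, B5=T
input #8 (u=8, w=2): covers B1=F, B2=T, B2=F, B3=T, B4=F, B5=F
together the pool reaches 10 outcomes: B1=T, B1=F, B2=T, B2=F, B3=T, B3=F, B4=T, B4=F, B5=T, B5=F
checked all size-1 subsets: none covers 10 outcomes (max 6/10)
inputs {2, 4} (size 2) cover everything; no size-2 subset with a lexicographically smaller index list covers all 10

Answer: 2, 4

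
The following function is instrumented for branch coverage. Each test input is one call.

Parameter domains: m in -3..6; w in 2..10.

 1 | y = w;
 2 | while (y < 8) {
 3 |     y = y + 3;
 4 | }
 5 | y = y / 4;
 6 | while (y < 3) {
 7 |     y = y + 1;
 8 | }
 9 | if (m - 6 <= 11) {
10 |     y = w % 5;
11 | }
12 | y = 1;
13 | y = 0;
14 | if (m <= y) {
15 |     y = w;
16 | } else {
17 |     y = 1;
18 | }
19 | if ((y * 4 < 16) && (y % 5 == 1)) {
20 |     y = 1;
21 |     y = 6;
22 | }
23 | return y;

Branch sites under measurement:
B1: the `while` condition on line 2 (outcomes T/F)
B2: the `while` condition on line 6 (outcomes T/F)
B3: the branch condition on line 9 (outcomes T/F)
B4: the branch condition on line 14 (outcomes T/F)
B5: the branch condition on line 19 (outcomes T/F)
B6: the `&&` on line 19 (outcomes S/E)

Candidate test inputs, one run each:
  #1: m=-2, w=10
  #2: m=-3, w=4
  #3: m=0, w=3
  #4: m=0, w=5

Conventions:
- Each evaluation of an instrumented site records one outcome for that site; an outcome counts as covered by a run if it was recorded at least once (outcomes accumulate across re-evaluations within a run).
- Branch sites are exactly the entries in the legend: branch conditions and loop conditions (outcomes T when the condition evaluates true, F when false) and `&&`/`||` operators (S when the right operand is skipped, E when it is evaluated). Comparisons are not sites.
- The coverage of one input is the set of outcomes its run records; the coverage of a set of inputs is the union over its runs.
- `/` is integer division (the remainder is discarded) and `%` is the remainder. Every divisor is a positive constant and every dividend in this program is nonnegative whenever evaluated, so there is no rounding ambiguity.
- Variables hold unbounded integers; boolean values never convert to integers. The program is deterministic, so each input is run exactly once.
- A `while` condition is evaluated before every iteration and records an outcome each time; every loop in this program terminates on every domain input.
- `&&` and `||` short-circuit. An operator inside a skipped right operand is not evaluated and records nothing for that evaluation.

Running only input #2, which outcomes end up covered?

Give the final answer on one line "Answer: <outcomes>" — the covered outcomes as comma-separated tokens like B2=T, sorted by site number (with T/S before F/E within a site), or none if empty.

Tracing the run of input #2 (m=-3, w=4):
  B1->T, B1->T, B1->F, B2->T, B2->F, B3->T, B4->T, B6->S, B5->F
distinct outcomes covered: B1=T, B1=F, B2=T, B2=F, B3=T, B4=T, B5=F, B6=S

Answer: B1=T, B1=F, B2=T, B2=F, B3=T, B4=T, B5=F, B6=S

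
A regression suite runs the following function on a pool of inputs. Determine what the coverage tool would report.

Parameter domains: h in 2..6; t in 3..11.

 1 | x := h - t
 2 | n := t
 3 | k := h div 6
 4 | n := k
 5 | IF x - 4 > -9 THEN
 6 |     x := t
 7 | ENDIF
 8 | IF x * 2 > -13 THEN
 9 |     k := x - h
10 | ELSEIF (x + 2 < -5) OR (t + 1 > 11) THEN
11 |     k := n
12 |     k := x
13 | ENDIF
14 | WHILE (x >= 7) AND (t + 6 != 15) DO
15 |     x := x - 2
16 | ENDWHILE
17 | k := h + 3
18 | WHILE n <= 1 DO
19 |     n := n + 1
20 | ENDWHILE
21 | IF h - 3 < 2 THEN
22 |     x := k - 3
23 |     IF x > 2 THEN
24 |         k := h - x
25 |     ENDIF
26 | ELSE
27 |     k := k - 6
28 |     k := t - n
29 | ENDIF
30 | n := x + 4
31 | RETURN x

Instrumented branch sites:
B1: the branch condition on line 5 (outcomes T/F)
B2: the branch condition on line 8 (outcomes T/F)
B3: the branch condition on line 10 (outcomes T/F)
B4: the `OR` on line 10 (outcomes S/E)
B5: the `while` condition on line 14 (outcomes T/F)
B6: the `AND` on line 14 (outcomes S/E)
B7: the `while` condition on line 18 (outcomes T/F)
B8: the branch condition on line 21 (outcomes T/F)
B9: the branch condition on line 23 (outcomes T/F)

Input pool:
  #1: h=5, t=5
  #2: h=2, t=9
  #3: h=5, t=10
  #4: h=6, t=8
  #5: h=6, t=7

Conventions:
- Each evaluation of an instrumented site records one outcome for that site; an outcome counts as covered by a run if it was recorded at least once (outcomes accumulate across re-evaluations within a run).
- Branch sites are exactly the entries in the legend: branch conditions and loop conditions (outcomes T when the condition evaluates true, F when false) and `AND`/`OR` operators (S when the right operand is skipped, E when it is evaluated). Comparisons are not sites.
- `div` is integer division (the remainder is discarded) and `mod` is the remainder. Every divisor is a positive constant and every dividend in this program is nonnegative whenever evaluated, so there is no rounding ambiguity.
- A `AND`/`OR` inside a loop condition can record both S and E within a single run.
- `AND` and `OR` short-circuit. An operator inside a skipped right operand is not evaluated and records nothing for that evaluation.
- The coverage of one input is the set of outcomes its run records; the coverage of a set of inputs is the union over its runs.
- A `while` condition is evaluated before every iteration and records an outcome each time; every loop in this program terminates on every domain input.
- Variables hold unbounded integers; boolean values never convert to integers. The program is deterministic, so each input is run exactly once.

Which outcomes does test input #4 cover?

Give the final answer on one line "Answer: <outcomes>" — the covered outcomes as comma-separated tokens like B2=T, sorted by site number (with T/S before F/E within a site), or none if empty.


Simulating input #4 (h=6, t=8) step by step:
  B1->T, B2->T, B6->E, B5->T, B6->S, B5->F, B7->T, B7->F, B8->F
as a set, this run covers: B1=T, B2=T, B5=T, B5=F, B6=S, B6=E, B7=T, B7=F, B8=F
Answer: B1=T, B2=T, B5=T, B5=F, B6=S, B6=E, B7=T, B7=F, B8=F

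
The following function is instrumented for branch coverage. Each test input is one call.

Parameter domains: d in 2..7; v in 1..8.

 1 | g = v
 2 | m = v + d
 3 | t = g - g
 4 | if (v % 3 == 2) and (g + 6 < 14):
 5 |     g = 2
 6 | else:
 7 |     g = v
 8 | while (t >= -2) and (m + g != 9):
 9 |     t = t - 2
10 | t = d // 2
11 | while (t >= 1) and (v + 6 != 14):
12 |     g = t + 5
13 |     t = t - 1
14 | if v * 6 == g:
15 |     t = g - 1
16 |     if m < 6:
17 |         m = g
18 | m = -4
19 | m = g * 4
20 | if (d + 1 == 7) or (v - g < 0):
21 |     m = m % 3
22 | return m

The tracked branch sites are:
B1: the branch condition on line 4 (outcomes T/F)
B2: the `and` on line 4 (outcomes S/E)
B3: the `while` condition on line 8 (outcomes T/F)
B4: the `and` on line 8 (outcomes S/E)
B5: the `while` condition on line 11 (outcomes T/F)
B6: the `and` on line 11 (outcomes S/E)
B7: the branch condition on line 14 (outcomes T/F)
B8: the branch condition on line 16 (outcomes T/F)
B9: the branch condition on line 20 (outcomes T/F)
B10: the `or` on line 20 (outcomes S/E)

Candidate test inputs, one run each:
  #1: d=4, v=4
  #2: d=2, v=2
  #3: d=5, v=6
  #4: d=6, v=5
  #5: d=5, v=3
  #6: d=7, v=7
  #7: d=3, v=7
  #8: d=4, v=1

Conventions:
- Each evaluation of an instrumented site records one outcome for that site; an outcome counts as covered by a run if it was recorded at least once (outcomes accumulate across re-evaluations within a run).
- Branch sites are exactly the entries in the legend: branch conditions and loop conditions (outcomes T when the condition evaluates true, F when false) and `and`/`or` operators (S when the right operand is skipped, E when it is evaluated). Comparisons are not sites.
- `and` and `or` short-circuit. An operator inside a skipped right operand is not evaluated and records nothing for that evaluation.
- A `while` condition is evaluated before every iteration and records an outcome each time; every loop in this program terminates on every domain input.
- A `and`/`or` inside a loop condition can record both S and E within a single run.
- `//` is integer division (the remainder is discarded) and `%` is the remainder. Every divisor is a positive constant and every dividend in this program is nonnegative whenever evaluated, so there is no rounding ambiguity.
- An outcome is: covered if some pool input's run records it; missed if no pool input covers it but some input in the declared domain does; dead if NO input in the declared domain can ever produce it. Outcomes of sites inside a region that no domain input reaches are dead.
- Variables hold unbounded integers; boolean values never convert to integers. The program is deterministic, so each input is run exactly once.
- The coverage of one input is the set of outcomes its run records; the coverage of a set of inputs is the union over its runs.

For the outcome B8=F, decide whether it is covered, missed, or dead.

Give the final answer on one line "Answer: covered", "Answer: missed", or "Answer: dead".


no pool input records B8=F
but domain input (d=5, v=1) does record it -> reachable, so missed
Answer: missed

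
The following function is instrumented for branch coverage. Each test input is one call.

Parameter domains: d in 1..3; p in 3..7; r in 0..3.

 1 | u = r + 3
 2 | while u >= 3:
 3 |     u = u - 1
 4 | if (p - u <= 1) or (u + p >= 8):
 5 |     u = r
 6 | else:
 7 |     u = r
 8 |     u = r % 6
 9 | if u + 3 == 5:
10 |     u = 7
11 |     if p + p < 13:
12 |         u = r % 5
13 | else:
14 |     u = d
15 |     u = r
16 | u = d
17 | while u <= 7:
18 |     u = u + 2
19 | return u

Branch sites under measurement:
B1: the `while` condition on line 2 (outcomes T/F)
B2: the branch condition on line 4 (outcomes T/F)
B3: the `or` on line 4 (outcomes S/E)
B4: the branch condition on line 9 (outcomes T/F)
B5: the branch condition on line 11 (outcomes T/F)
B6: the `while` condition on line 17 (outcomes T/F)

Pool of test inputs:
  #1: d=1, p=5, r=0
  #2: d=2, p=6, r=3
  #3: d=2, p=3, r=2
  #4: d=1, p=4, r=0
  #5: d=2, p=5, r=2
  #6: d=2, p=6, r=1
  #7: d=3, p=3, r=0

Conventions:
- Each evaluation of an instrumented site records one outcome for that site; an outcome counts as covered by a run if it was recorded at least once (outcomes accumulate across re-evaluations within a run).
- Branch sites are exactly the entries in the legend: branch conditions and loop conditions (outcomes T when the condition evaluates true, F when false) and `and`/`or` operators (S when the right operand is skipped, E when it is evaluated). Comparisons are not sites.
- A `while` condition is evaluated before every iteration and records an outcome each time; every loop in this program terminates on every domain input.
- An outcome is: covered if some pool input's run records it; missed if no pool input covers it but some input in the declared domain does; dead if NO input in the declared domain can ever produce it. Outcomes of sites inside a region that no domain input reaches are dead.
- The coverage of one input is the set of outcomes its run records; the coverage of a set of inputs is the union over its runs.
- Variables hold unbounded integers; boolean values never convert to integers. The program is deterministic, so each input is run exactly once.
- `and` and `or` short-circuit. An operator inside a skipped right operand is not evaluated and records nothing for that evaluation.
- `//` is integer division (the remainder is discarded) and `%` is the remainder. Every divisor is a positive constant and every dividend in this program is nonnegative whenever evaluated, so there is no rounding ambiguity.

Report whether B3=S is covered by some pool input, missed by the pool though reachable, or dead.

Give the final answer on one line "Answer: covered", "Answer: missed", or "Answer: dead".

B3=S is recorded by pool input(s) 3, 7 -> covered

Answer: covered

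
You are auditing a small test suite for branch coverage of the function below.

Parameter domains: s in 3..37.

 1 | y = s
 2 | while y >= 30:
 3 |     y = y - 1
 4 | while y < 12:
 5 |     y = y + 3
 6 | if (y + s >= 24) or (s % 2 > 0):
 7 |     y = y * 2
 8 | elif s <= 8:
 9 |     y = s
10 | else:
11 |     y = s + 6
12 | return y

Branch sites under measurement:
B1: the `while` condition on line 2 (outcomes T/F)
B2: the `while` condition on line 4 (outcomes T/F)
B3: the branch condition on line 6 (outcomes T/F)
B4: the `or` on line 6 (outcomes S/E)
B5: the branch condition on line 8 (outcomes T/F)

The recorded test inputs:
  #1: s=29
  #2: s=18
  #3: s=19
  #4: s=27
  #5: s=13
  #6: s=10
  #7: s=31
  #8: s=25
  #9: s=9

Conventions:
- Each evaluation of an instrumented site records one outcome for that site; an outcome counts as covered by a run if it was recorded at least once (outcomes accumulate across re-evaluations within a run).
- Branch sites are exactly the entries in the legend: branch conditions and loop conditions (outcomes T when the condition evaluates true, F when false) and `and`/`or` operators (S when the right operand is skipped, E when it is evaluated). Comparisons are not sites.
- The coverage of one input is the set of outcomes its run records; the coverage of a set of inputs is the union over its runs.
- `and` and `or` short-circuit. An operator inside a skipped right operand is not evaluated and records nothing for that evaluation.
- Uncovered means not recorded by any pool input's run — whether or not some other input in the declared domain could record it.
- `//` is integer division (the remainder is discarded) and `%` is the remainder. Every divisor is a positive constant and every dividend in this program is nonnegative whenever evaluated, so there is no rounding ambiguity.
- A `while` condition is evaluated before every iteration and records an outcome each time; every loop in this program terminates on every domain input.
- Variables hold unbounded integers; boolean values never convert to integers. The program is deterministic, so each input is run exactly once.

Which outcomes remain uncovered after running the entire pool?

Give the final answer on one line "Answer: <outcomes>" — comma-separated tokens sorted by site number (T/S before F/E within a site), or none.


input #1 (s=29): covers B1=F, B2=F, B3=T, B4=S
input #2 (s=18): covers B1=F, B2=F, B3=T, B4=S
input #3 (s=19): covers B1=F, B2=F, B3=T, B4=S
input #4 (s=27): covers B1=F, B2=F, B3=T, B4=S
input #5 (s=13): covers B1=F, B2=F, B3=T, B4=S
input #6 (s=10): covers B1=F, B2=T, B2=F, B3=F, B4=E, B5=F
input #7 (s=31): covers B1=T, B1=F, B2=F, B3=T, B4=S
input #8 (s=25): covers B1=F, B2=F, B3=T, B4=S
input #9 (s=9): covers B1=F, B2=T, B2=F, B3=T, B4=E
union over the pool: B1=T, B1=F, B2=T, B2=F, B3=T, B3=F, B4=S, B4=E, B5=F
uncovered (1 of 10): B5=T
Answer: B5=T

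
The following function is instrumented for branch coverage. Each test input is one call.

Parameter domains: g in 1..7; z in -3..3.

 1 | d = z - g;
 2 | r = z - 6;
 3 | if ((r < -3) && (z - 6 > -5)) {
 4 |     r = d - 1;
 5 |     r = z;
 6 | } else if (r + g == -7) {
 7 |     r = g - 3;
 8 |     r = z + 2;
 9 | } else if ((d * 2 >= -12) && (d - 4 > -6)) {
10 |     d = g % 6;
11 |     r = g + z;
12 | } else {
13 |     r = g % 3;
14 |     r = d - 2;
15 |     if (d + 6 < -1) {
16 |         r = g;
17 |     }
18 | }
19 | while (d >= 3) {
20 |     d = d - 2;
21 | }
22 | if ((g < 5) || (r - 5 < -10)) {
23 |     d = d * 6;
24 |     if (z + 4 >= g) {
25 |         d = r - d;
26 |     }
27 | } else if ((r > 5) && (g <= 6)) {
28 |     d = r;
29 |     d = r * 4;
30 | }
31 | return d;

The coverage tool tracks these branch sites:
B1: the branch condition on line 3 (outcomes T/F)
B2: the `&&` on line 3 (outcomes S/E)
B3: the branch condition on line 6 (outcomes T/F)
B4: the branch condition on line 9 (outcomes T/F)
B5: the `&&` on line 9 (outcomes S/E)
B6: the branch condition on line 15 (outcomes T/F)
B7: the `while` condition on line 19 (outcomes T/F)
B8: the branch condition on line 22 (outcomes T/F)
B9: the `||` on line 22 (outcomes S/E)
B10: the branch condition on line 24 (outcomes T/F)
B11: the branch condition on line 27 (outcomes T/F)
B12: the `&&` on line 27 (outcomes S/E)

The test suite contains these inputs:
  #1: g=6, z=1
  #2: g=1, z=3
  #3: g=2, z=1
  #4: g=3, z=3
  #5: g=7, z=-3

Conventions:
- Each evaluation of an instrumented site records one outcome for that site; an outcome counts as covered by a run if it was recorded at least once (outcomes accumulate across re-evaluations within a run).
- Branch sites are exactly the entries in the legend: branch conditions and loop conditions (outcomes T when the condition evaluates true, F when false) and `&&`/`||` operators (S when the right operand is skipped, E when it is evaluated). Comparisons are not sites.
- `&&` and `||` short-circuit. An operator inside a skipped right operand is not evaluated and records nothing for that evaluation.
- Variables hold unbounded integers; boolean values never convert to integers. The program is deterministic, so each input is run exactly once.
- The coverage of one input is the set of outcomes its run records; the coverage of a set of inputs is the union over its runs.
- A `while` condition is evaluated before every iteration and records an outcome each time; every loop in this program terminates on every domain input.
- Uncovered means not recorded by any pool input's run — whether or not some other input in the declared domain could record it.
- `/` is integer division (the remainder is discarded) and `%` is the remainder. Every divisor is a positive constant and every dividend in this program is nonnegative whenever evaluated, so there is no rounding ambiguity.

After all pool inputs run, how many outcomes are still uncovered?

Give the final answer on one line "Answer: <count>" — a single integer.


input #1 (g=6, z=1): events B2->E, B1->F, B3->F, B5->E, B4->F, B6->F, B7->F, B9->E, B8->T, B10->F; covers B1=F, B2=E, B3=F, B4=F, B5=E, B6=F, B7=F, B8=T, B9=E, B10=F
input #2 (g=1, z=3): events B2->S, B1->F, B3->F, B5->E, B4->T, B7->F, B9->S, B8->T, B10->T; covers B1=F, B2=S, B3=F, B4=T, B5=E, B7=F, B8=T, B9=S, B10=T
input #3 (g=2, z=1): events B2->E, B1->F, B3->F, B5->E, B4->T, B7->F, B9->S, B8->T, B10->T; covers B1=F, B2=E, B3=F, B4=T, B5=E, B7=F, B8=T, B9=S, B10=T
input #4 (g=3, z=3): events B2->S, B1->F, B3->F, B5->E, B4->T, B7->T, B7->F, B9->S, B8->T, B10->T; covers B1=F, B2=S, B3=F, B4=T, B5=E, B7=T, B7=F, B8=T, B9=S, B10=T
input #5 (g=7, z=-3): events B2->E, B1->F, B3->F, B5->S, B4->F, B6->T, B7->F, B9->E, B8->F, B12->E, B11->F; covers B1=F, B2=E, B3=F, B4=F, B5=S, B6=T, B7=F, B8=F, B9=E, B11=F, B12=E
union over the pool: B1=F, B2=S, B2=E, B3=F, B4=T, B4=F, B5=S, B5=E, B6=T, B6=F, B7=T, B7=F, B8=T, B8=F, B9=S, B9=E, B10=T, B10=F, B11=F, B12=E
uncovered (4 of 24): B1=T, B3=T, B11=T, B12=S
Answer: 4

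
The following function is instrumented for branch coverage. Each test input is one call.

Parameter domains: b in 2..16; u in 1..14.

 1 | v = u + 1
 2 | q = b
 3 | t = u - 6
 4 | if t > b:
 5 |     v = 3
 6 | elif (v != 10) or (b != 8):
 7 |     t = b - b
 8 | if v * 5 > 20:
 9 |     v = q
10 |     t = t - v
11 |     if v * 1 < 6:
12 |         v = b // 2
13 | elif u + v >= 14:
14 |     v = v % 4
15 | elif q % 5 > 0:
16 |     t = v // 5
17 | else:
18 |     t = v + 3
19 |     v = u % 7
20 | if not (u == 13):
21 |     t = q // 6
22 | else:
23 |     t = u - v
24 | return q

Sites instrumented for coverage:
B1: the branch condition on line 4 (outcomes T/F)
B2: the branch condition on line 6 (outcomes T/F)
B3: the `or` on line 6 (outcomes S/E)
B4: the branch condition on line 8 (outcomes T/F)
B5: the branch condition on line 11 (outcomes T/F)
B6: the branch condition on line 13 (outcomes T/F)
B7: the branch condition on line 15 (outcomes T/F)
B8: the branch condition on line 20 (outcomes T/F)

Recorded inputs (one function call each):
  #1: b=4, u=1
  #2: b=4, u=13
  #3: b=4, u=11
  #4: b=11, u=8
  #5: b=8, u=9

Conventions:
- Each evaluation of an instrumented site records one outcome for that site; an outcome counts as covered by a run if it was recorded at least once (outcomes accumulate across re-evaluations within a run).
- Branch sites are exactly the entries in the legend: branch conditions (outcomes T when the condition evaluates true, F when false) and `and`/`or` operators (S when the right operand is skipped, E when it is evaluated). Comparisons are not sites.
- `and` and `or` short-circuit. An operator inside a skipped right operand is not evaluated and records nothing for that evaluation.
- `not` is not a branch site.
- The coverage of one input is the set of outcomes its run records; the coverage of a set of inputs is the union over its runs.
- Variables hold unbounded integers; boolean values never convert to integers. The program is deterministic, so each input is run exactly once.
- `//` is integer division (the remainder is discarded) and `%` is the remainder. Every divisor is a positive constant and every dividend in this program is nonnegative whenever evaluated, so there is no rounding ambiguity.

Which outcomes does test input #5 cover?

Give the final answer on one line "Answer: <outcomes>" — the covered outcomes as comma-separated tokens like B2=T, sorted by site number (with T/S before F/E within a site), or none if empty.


Running input #5 (b=8, u=9), event by event:
  B1->F, B3->E, B2->F, B4->T, B5->F, B8->T
distinct outcomes covered: B1=F, B2=F, B3=E, B4=T, B5=F, B8=T
Answer: B1=F, B2=F, B3=E, B4=T, B5=F, B8=T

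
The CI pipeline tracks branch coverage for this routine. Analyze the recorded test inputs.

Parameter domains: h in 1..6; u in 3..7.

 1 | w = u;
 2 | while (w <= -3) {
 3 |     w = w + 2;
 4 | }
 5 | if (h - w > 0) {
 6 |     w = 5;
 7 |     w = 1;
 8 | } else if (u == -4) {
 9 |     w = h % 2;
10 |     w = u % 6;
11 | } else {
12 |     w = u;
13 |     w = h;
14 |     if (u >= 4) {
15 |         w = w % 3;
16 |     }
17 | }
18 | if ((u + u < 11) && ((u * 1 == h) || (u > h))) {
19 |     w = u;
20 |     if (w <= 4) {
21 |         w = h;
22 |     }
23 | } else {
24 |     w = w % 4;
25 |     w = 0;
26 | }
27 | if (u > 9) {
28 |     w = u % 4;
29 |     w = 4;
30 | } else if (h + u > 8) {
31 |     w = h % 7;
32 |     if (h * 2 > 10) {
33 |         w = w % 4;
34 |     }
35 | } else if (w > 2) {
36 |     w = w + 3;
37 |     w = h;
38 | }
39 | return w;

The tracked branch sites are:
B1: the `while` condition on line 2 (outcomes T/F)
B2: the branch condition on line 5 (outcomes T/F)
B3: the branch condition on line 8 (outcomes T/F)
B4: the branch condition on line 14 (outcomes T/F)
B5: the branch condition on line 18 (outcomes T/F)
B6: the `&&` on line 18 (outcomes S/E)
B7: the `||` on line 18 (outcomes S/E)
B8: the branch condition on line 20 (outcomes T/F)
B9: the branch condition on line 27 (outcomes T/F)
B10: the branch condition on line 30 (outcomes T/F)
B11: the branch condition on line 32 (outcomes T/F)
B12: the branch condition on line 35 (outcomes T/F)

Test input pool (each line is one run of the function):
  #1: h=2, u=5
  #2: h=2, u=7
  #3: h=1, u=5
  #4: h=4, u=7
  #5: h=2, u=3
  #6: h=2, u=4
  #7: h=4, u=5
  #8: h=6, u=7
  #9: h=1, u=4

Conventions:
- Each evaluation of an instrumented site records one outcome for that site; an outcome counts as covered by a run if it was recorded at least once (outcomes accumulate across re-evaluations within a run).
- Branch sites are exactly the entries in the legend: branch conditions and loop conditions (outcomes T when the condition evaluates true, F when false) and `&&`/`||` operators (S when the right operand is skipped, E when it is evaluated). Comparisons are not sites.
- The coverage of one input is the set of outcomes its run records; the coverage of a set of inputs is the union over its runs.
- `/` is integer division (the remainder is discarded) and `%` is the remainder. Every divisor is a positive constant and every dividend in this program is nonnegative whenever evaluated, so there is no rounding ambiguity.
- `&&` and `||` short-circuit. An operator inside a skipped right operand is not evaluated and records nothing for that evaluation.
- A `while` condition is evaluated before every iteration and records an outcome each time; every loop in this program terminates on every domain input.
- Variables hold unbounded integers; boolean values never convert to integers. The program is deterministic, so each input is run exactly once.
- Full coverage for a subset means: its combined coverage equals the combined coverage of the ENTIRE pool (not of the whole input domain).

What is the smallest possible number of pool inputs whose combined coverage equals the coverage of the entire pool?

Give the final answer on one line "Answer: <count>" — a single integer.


test 1 (h=2, u=5) fires B1->F, B2->F, B3->F, B4->T, B6->E, B7->E, B5->T, B8->F, B9->F, B10->F, B12->T; hits B1=F, B2=F, B3=F, B4=T, B5=T, B6=E, B7=E, B8=F, B9=F, B10=F, B12=T
test 2 (h=2, u=7) fires B1->F, B2->F, B3->F, B4->T, B6->S, B5->F, B9->F, B10->T, B11->F; hits B1=F, B2=F, B3=F, B4=T, B5=F, B6=S, B9=F, B10=T, B11=F
test 3 (h=1, u=5) fires B1->F, B2->F, B3->F, B4->T, B6->E, B7->E, B5->T, B8->F, B9->F, B10->F, B12->T; hits B1=F, B2=F, B3=F, B4=T, B5=T, B6=E, B7=E, B8=F, B9=F, B10=F, B12=T
test 4 (h=4, u=7) fires B1->F, B2->F, B3->F, B4->T, B6->S, B5->F, B9->F, B10->T, B11->F; hits B1=F, B2=F, B3=F, B4=T, B5=F, B6=S, B9=F, B10=T, B11=F
test 5 (h=2, u=3) fires B1->F, B2->F, B3->F, B4->F, B6->E, B7->E, B5->T, B8->T, B9->F, B10->F, B12->F; hits B1=F, B2=F, B3=F, B4=F, B5=T, B6=E, B7=E, B8=T, B9=F, B10=F, B12=F
test 6 (h=2, u=4) fires B1->F, B2->F, B3->F, B4->T, B6->E, B7->E, B5->T, B8->T, B9->F, B10->F, B12->F; hits B1=F, B2=F, B3=F, B4=T, B5=T, B6=E, B7=E, B8=T, B9=F, B10=F, B12=F
test 7 (h=4, u=5) fires B1->F, B2->F, B3->F, B4->T, B6->E, B7->E, B5->T, B8->F, B9->F, B10->T, B11->F; hits B1=F, B2=F, B3=F, B4=T, B5=T, B6=E, B7=E, B8=F, B9=F, B10=T, B11=F
test 8 (h=6, u=7) fires B1->F, B2->F, B3->F, B4->T, B6->S, B5->F, B9->F, B10->T, B11->T; hits B1=F, B2=F, B3=F, B4=T, B5=F, B6=S, B9=F, B10=T, B11=T
test 9 (h=1, u=4) fires B1->F, B2->F, B3->F, B4->T, B6->E, B7->E, B5->T, B8->T, B9->F, B10->F, B12->F; hits B1=F, B2=F, B3=F, B4=T, B5=T, B6=E, B7=E, B8=T, B9=F, B10=F, B12=F
pool-wide coverage (19 outcomes): B1=F, B2=F, B3=F, B4=T, B4=F, B5=T, B5=F, B6=S, B6=E, B7=E, B8=T, B8=F, B9=F, B10=T, B10=F, B11=T, B11=F, B12=T, B12=F
size 1 is not enough: best union over all size-1 subsets is 11/19
size 2 is not enough: best union over all size-2 subsets is 16/19
size 3 is not enough: best union over all size-3 subsets is 18/19
size 4: inputs {1, 2, 5, 8} cover all 19 outcomes, and no lexicographically smaller subset of this size does
Answer: 4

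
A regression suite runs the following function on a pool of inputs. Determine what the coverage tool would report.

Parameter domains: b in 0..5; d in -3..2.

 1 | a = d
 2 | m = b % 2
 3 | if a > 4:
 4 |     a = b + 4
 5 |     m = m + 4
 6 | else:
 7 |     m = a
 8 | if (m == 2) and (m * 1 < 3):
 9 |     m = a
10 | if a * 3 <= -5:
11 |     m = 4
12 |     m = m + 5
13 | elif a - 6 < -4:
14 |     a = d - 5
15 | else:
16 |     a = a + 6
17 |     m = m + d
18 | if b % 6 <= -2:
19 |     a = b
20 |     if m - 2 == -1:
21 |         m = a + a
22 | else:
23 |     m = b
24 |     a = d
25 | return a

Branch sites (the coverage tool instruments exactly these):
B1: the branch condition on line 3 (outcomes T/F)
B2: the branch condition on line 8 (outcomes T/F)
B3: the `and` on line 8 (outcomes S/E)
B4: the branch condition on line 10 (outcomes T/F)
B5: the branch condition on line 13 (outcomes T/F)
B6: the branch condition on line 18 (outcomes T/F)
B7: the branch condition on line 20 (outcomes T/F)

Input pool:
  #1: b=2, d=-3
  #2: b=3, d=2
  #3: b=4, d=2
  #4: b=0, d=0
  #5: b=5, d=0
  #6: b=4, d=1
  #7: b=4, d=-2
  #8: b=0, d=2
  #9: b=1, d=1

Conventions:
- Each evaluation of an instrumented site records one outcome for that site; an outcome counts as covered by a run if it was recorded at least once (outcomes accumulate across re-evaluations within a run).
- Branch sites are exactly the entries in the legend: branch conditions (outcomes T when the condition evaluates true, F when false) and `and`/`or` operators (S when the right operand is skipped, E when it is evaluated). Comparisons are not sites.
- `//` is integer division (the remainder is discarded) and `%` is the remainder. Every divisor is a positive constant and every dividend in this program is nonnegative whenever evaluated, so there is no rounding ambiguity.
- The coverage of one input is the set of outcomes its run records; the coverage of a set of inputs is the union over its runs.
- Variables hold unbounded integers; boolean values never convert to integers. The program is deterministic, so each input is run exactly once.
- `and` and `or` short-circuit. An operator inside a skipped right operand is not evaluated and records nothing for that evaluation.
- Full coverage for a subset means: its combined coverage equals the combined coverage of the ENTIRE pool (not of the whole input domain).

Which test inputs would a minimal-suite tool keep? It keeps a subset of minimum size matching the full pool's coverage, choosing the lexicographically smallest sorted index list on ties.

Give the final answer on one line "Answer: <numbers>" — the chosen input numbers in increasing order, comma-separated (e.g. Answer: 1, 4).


test 1 (b=2, d=-3) hits B1=F, B2=F, B3=S, B4=T, B6=F
test 2 (b=3, d=2) hits B1=F, B2=T, B3=E, B4=F, B5=F, B6=F
test 3 (b=4, d=2) hits B1=F, B2=T, B3=E, B4=F, B5=F, B6=F
test 4 (b=0, d=0) hits B1=F, B2=F, B3=S, B4=F, B5=T, B6=F
test 5 (b=5, d=0) hits B1=F, B2=F, B3=S, B4=F, B5=T, B6=F
test 6 (b=4, d=1) hits B1=F, B2=F, B3=S, B4=F, B5=T, B6=F
test 7 (b=4, d=-2) hits B1=F, B2=F, B3=S, B4=T, B6=F
test 8 (b=0, d=2) hits B1=F, B2=T, B3=E, B4=F, B5=F, B6=F
test 9 (b=1, d=1) hits B1=F, B2=F, B3=S, B4=F, B5=T, B6=F
the full pool covers 10 outcomes: B1=F, B2=T, B2=F, B3=S, B3=E, B4=T, B4=F, B5=T, B5=F, B6=F
size 1 is not enough: best union over all size-1 subsets is 6/10
size 2 is not enough: best union over all size-2 subsets is 9/10
at size 3, {1, 2, 4} reaches all 10 outcomes; every lexicographically earlier size-3 subset fails
Answer: 1, 2, 4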